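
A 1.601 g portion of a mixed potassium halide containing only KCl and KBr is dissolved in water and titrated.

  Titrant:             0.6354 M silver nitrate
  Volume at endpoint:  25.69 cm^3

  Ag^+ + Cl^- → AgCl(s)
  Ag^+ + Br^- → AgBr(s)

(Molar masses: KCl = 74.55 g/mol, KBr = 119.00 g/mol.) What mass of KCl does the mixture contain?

0.5727 g

n(AgNO3) = 0.02569 × 0.6354 = 0.01632 mol
Let x = n(KCl), y = n(KBr).
Titrant: 1x + 1y = 0.01632;  mass: 74.55x + 119.00y = 1.601
Solving, x = 7.683 × 10^-3 mol, y = 8.641 × 10^-3 mol
mass of KCl = 7.683 × 10^-3 × 74.55 = 0.5727 g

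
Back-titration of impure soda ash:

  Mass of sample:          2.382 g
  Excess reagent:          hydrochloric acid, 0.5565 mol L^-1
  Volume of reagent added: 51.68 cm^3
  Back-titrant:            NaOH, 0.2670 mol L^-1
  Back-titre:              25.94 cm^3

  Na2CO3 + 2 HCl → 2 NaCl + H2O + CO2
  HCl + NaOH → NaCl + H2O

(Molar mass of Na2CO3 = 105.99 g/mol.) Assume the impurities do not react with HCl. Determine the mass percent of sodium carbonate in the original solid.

n(HCl) added = 0.05168 × 0.5565 = 0.02876 mol
n(NaOH) used in back-titration = 0.02594 × 0.2670 = 6.926 × 10^-3 mol
n(HCl) left over = 6.926 × 10^-3 mol (1:1 ratio)
n(HCl) consumed by analyte = 0.02876 − 6.926 × 10^-3 = 0.02183 mol
From the 1:2 ratio, n(Na2CO3) = 1/2 × 0.02183 = 0.01092 mol
mass of Na2CO3 = 0.01092 × 105.99 = 1.157 g
% Na2CO3 = 1.157 / 2.382 × 100 = 48.58 %

48.58 %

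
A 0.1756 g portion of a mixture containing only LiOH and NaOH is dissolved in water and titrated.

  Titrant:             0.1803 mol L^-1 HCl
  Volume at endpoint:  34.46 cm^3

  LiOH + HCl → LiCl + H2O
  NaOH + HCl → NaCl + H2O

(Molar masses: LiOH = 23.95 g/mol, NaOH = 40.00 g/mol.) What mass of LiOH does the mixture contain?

n(HCl) = 0.03446 × 0.1803 = 6.213 × 10^-3 mol
Let x = n(LiOH), y = n(NaOH).
Titrant: 1x + 1y = 6.213 × 10^-3;  mass: 23.95x + 40.00y = 0.1756
Solving, x = 4.544 × 10^-3 mol, y = 1.669 × 10^-3 mol
mass of LiOH = 4.544 × 10^-3 × 23.95 = 0.1088 g

0.1088 g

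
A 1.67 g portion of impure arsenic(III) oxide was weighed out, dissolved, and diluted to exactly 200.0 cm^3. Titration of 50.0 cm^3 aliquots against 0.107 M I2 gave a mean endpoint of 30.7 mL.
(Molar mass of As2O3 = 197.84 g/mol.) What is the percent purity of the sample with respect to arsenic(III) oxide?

77.8 %

As2O3 + 2 I2 + 2 H2O → As2O5 + 4 HI
n(I2) per titration = 0.0307 × 0.107 = 3.28 × 10^-3 mol
From the 1:2 ratio, n(As2O3) in each aliquot = 1/2 × 3.28 × 10^-3 = 1.64 × 10^-3 mol
n(As2O3) in the whole flask = 1.64 × 10^-3 × 200.0/50.0 = 6.57 × 10^-3 mol
mass of As2O3 = 6.57 × 10^-3 × 197.84 = 1.30 g
% As2O3 = 1.30 / 1.67 × 100 = 77.8 %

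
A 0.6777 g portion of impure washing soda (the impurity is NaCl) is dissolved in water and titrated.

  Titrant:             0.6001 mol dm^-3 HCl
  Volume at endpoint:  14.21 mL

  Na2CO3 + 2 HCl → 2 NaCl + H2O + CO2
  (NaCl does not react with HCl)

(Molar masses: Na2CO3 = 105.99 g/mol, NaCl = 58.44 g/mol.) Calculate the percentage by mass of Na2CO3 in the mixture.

66.68 %

n(HCl) = 0.01421 × 0.6001 = 8.527 × 10^-3 mol
Let x = n(Na2CO3), y = n(NaCl).
Titrant: 2x = 8.527 × 10^-3;  mass: 105.99x + 58.44y = 0.6777
Solving, x = 4.264 × 10^-3 mol, y = 3.864 × 10^-3 mol
mass of Na2CO3 = 4.264 × 10^-3 × 105.99 = 0.4519 g
% Na2CO3 = 0.4519 / 0.6777 × 100 = 66.68 %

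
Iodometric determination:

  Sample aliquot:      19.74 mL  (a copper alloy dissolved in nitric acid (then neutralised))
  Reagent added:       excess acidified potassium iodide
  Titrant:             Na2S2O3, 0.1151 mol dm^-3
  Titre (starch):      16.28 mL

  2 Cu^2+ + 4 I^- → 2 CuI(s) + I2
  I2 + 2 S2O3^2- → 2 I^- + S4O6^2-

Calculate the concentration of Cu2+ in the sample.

n(S2O3^2-) = 0.01628 × 0.1151 = 1.874 × 10^-3 mol
n(I2) = n(S2O3^2-)/2 = 9.369 × 10^-4 mol
From the 2:1 ratio, n(Cu2+) in the aliquot = 2/1 × 9.369 × 10^-4 = 1.874 × 10^-3 mol
[Cu2+] = 1.874 × 10^-3 / 0.01974 = 0.09493 mol/L

0.09493 mol/L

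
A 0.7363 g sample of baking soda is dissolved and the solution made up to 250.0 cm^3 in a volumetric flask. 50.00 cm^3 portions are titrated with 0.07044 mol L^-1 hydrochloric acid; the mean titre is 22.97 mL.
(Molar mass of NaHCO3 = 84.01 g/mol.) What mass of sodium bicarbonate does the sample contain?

0.6796 g

NaHCO3 + HCl → NaCl + H2O + CO2
n(HCl) per titration = 0.02297 × 0.07044 = 1.618 × 10^-3 mol
n(NaHCO3) in each aliquot = 1.618 × 10^-3 mol (1:1 ratio)
n(NaHCO3) in the whole flask = 1.618 × 10^-3 × 250.0/50.00 = 8.090 × 10^-3 mol
mass of NaHCO3 = 8.090 × 10^-3 × 84.01 = 0.6796 g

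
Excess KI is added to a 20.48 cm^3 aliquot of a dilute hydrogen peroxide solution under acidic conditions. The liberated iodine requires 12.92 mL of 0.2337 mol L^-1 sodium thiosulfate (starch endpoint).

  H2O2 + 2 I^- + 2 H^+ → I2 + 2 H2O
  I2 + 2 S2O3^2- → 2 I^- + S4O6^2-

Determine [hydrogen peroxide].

n(S2O3^2-) = 0.01292 × 0.2337 = 3.019 × 10^-3 mol
n(I2) = n(S2O3^2-)/2 = 1.510 × 10^-3 mol
n(H2O2) in the aliquot = 1.510 × 10^-3 mol (1:1 ratio)
[H2O2] = 1.510 × 10^-3 / 0.02048 = 0.07372 mol/L

0.07372 mol/L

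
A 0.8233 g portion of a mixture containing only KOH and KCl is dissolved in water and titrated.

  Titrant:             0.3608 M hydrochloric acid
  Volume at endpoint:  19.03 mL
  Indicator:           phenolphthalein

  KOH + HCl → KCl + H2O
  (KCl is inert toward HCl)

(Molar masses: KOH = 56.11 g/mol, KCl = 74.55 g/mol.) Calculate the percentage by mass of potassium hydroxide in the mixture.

n(HCl) = 0.01903 × 0.3608 = 6.866 × 10^-3 mol
Let x = n(KOH), y = n(KCl).
Titrant: 1x = 6.866 × 10^-3;  mass: 56.11x + 74.55y = 0.8233
Solving, x = 6.866 × 10^-3 mol, y = 5.876 × 10^-3 mol
mass of KOH = 6.866 × 10^-3 × 56.11 = 0.3853 g
% KOH = 0.3853 / 0.8233 × 100 = 46.79 %

46.79 %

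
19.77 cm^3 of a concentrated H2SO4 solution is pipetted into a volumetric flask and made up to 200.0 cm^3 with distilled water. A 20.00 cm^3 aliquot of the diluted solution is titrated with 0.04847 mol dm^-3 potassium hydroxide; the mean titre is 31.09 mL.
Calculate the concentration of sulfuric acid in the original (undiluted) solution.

H2SO4 + 2 KOH → K2SO4 + 2 H2O
n(KOH) = 0.03109 × 0.04847 = 1.507 × 10^-3 mol
From the 1:2 ratio, n(H2SO4) in the aliquot = 1/2 × 1.507 × 10^-3 = 7.535 × 10^-4 mol
[H2SO4]_dilute = 7.535 × 10^-4 / 0.02000 = 0.03767 mol/L
Dilution factor = 200.0 / 19.77 = 10.12
[H2SO4]_stock = 0.03767 × 10.12 = 0.3811 mol/L

0.3811 mol/L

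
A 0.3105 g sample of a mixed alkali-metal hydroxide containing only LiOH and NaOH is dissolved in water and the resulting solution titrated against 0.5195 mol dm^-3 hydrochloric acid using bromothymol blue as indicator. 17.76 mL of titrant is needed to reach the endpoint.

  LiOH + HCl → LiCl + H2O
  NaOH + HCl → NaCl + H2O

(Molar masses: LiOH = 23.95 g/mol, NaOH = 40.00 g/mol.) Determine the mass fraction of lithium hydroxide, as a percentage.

n(HCl) = 0.01776 × 0.5195 = 9.226 × 10^-3 mol
Let x = n(LiOH), y = n(NaOH).
Titrant: 1x + 1y = 9.226 × 10^-3;  mass: 23.95x + 40.00y = 0.3105
Solving, x = 3.648 × 10^-3 mol, y = 5.578 × 10^-3 mol
mass of LiOH = 3.648 × 10^-3 × 23.95 = 0.08737 g
% LiOH = 0.08737 / 0.3105 × 100 = 28.14 %

28.14 %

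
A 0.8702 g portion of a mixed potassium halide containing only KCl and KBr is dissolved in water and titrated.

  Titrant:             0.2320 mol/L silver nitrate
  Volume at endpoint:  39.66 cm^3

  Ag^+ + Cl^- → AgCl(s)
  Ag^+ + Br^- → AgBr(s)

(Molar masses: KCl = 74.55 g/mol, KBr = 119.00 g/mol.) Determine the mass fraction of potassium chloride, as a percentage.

n(AgNO3) = 0.03966 × 0.2320 = 9.201 × 10^-3 mol
Let x = n(KCl), y = n(KBr).
Titrant: 1x + 1y = 9.201 × 10^-3;  mass: 74.55x + 119.00y = 0.8702
Solving, x = 5.056 × 10^-3 mol, y = 4.145 × 10^-3 mol
mass of KCl = 5.056 × 10^-3 × 74.55 = 0.3769 g
% KCl = 0.3769 / 0.8702 × 100 = 43.31 %

43.31 %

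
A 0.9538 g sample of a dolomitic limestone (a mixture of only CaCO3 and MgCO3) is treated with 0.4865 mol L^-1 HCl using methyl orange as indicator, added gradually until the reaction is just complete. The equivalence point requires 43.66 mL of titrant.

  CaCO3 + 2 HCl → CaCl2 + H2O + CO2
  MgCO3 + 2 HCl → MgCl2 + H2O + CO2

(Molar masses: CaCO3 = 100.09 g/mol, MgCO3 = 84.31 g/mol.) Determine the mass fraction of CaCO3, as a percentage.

n(HCl) = 0.04366 × 0.4865 = 0.02124 mol
Let x = n(CaCO3), y = n(MgCO3).
Titrant: 2x + 2y = 0.02124;  mass: 100.09x + 84.31y = 0.9538
Solving, x = 3.701 × 10^-3 mol, y = 6.919 × 10^-3 mol
mass of CaCO3 = 3.701 × 10^-3 × 100.09 = 0.3704 g
% CaCO3 = 0.3704 / 0.9538 × 100 = 38.84 %

38.84 %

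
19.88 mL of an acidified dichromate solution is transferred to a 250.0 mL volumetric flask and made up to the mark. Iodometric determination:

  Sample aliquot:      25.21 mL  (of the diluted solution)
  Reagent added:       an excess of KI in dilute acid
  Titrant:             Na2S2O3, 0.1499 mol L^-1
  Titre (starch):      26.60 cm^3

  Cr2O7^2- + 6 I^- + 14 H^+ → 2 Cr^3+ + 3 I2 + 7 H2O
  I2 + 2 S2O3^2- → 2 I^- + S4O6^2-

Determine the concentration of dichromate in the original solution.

0.3315 mol/L

n(S2O3^2-) = 0.02660 × 0.1499 = 3.987 × 10^-3 mol
n(I2) = n(S2O3^2-)/2 = 1.994 × 10^-3 mol
From the 1:3 ratio, n(Cr2O7^2-) in the aliquot = 1/3 × 1.994 × 10^-3 = 6.646 × 10^-4 mol
[Cr2O7^2-]_dilute = 6.646 × 10^-4 / 0.02521 = 0.02636 mol/L
[Cr2O7^2-]_original = 0.02636 × 250.0/19.88 = 0.3315 mol/L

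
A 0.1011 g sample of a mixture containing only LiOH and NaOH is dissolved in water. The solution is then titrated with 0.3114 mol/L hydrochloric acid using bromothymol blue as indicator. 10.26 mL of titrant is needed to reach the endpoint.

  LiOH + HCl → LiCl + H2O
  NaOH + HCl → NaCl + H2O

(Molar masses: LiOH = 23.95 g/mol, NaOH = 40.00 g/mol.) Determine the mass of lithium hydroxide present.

0.03984 g

n(HCl) = 0.01026 × 0.3114 = 3.195 × 10^-3 mol
Let x = n(LiOH), y = n(NaOH).
Titrant: 1x + 1y = 3.195 × 10^-3;  mass: 23.95x + 40.00y = 0.1011
Solving, x = 1.663 × 10^-3 mol, y = 1.532 × 10^-3 mol
mass of LiOH = 1.663 × 10^-3 × 23.95 = 0.03984 g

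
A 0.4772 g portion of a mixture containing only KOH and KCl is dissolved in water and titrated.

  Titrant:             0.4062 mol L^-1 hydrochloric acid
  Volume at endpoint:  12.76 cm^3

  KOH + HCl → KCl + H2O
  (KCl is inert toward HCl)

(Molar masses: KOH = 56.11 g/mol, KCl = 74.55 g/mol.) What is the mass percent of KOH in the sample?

60.94 %

n(HCl) = 0.01276 × 0.4062 = 5.183 × 10^-3 mol
Let x = n(KOH), y = n(KCl).
Titrant: 1x = 5.183 × 10^-3;  mass: 56.11x + 74.55y = 0.4772
Solving, x = 5.183 × 10^-3 mol, y = 2.500 × 10^-3 mol
mass of KOH = 5.183 × 10^-3 × 56.11 = 0.2908 g
% KOH = 0.2908 / 0.4772 × 100 = 60.94 %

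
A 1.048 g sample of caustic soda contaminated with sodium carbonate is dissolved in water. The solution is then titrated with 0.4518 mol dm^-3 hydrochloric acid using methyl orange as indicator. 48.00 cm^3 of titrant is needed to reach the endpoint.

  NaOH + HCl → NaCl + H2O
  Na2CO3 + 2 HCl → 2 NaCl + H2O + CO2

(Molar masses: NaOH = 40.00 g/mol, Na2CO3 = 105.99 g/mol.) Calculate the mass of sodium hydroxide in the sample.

0.3117 g

n(HCl) = 0.04800 × 0.4518 = 0.02169 mol
Let x = n(NaOH), y = n(Na2CO3).
Titrant: 1x + 2y = 0.02169;  mass: 40.00x + 105.99y = 1.048
Solving, x = 7.793 × 10^-3 mol, y = 6.947 × 10^-3 mol
mass of NaOH = 7.793 × 10^-3 × 40.00 = 0.3117 g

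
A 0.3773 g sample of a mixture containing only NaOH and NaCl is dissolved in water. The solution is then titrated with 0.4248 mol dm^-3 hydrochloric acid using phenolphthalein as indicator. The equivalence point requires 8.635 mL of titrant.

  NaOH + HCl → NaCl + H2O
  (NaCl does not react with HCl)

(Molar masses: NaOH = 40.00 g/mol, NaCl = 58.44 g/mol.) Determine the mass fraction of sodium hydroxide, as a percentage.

n(HCl) = 0.008635 × 0.4248 = 3.668 × 10^-3 mol
Let x = n(NaOH), y = n(NaCl).
Titrant: 1x = 3.668 × 10^-3;  mass: 40.00x + 58.44y = 0.3773
Solving, x = 3.668 × 10^-3 mol, y = 3.945 × 10^-3 mol
mass of NaOH = 3.668 × 10^-3 × 40.00 = 0.1467 g
% NaOH = 0.1467 / 0.3773 × 100 = 38.89 %

38.89 %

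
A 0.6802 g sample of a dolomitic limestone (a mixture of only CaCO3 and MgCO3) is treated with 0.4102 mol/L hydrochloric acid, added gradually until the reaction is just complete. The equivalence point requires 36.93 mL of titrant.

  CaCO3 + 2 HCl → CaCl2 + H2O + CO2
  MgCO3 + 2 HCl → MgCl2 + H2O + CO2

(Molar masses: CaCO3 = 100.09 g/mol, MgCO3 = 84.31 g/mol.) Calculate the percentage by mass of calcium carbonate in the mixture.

n(HCl) = 0.03693 × 0.4102 = 0.01515 mol
Let x = n(CaCO3), y = n(MgCO3).
Titrant: 2x + 2y = 0.01515;  mass: 100.09x + 84.31y = 0.6802
Solving, x = 2.637 × 10^-3 mol, y = 4.938 × 10^-3 mol
mass of CaCO3 = 2.637 × 10^-3 × 100.09 = 0.2639 g
% CaCO3 = 0.2639 / 0.6802 × 100 = 38.80 %

38.80 %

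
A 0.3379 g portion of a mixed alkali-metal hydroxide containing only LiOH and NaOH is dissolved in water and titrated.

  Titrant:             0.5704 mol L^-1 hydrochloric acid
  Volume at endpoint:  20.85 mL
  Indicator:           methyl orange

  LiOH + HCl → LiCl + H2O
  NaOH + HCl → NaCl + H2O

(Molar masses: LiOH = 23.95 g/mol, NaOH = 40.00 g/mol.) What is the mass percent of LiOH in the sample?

n(HCl) = 0.02085 × 0.5704 = 0.01189 mol
Let x = n(LiOH), y = n(NaOH).
Titrant: 1x + 1y = 0.01189;  mass: 23.95x + 40.00y = 0.3379
Solving, x = 8.587 × 10^-3 mol, y = 3.306 × 10^-3 mol
mass of LiOH = 8.587 × 10^-3 × 23.95 = 0.2056 g
% LiOH = 0.2056 / 0.3379 × 100 = 60.86 %

60.86 %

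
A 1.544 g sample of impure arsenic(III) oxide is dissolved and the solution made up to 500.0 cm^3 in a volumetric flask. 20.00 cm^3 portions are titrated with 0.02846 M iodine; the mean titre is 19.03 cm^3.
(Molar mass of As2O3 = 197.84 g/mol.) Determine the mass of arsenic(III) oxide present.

1.339 g

As2O3 + 2 I2 + 2 H2O → As2O5 + 4 HI
n(I2) per titration = 0.01903 × 0.02846 = 5.416 × 10^-4 mol
From the 1:2 ratio, n(As2O3) in each aliquot = 1/2 × 5.416 × 10^-4 = 2.708 × 10^-4 mol
n(As2O3) in the whole flask = 2.708 × 10^-4 × 500.0/20.00 = 6.770 × 10^-3 mol
mass of As2O3 = 6.770 × 10^-3 × 197.84 = 1.339 g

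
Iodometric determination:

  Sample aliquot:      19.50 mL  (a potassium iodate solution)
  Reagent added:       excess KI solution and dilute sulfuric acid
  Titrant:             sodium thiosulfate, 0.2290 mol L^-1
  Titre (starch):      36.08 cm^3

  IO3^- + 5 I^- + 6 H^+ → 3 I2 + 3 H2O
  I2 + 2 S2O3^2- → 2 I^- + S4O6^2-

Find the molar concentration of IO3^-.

0.07062 mol/L

n(S2O3^2-) = 0.03608 × 0.2290 = 8.262 × 10^-3 mol
n(I2) = n(S2O3^2-)/2 = 4.131 × 10^-3 mol
From the 1:3 ratio, n(IO3^-) in the aliquot = 1/3 × 4.131 × 10^-3 = 1.377 × 10^-3 mol
[IO3^-] = 1.377 × 10^-3 / 0.01950 = 0.07062 mol/L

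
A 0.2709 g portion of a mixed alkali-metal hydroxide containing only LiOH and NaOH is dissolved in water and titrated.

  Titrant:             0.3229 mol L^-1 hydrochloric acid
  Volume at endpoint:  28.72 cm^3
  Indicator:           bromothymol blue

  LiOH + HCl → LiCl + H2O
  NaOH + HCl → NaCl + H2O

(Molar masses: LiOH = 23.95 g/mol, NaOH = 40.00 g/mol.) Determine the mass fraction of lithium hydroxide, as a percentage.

55.11 %

n(HCl) = 0.02872 × 0.3229 = 9.274 × 10^-3 mol
Let x = n(LiOH), y = n(NaOH).
Titrant: 1x + 1y = 9.274 × 10^-3;  mass: 23.95x + 40.00y = 0.2709
Solving, x = 6.233 × 10^-3 mol, y = 3.040 × 10^-3 mol
mass of LiOH = 6.233 × 10^-3 × 23.95 = 0.1493 g
% LiOH = 0.1493 / 0.2709 × 100 = 55.11 %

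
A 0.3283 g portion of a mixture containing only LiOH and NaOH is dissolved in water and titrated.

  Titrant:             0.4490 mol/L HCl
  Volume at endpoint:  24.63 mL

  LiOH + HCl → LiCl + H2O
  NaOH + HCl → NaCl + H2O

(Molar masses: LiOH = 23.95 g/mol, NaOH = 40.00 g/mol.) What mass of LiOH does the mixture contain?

n(HCl) = 0.02463 × 0.4490 = 0.01106 mol
Let x = n(LiOH), y = n(NaOH).
Titrant: 1x + 1y = 0.01106;  mass: 23.95x + 40.00y = 0.3283
Solving, x = 7.106 × 10^-3 mol, y = 3.953 × 10^-3 mol
mass of LiOH = 7.106 × 10^-3 × 23.95 = 0.1702 g

0.1702 g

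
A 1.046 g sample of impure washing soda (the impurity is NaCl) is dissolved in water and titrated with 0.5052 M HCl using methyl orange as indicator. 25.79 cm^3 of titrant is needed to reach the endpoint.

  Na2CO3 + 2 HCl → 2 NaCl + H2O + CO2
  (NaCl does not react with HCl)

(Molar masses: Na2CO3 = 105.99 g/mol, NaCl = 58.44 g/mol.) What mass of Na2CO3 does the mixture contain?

n(HCl) = 0.02579 × 0.5052 = 0.01303 mol
Let x = n(Na2CO3), y = n(NaCl).
Titrant: 2x = 0.01303;  mass: 105.99x + 58.44y = 1.046
Solving, x = 6.515 × 10^-3 mol, y = 6.084 × 10^-3 mol
mass of Na2CO3 = 6.515 × 10^-3 × 105.99 = 0.6905 g

0.6905 g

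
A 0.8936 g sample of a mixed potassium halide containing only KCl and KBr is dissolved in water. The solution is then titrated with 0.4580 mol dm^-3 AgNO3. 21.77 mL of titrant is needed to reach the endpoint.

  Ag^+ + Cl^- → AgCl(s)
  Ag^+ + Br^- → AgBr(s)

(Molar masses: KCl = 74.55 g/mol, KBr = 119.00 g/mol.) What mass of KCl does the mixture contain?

0.4913 g

n(AgNO3) = 0.02177 × 0.4580 = 9.971 × 10^-3 mol
Let x = n(KCl), y = n(KBr).
Titrant: 1x + 1y = 9.971 × 10^-3;  mass: 74.55x + 119.00y = 0.8936
Solving, x = 6.590 × 10^-3 mol, y = 3.381 × 10^-3 mol
mass of KCl = 6.590 × 10^-3 × 74.55 = 0.4913 g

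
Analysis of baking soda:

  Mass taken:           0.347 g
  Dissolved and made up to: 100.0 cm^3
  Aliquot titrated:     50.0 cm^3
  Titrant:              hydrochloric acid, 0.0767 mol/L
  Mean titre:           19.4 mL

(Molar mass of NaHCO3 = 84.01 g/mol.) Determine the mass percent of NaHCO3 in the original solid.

NaHCO3 + HCl → NaCl + H2O + CO2
n(HCl) per titration = 0.0194 × 0.0767 = 1.49 × 10^-3 mol
n(NaHCO3) in each aliquot = 1.49 × 10^-3 mol (1:1 ratio)
n(NaHCO3) in the whole flask = 1.49 × 10^-3 × 100.0/50.0 = 2.98 × 10^-3 mol
mass of NaHCO3 = 2.98 × 10^-3 × 84.01 = 0.250 g
% NaHCO3 = 0.250 / 0.347 × 100 = 72.0 %

72.0 %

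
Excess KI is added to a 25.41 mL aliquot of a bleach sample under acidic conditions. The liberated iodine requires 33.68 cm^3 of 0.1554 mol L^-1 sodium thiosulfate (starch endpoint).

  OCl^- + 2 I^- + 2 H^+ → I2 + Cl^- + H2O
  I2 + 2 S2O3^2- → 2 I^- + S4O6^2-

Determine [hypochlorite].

0.1030 mol/L

n(S2O3^2-) = 0.03368 × 0.1554 = 5.234 × 10^-3 mol
n(I2) = n(S2O3^2-)/2 = 2.617 × 10^-3 mol
n(OCl^-) in the aliquot = 2.617 × 10^-3 mol (1:1 ratio)
[OCl^-] = 2.617 × 10^-3 / 0.02541 = 0.1030 mol/L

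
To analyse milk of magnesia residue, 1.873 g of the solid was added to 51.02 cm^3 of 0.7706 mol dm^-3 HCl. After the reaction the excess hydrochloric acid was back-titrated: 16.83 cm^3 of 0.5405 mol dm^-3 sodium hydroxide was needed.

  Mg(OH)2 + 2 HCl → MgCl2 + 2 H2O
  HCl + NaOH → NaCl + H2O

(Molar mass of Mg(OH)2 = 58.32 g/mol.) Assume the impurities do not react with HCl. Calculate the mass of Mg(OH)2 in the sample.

n(HCl) added = 0.05102 × 0.7706 = 0.03932 mol
n(NaOH) used in back-titration = 0.01683 × 0.5405 = 9.097 × 10^-3 mol
n(HCl) left over = 9.097 × 10^-3 mol (1:1 ratio)
n(HCl) consumed by analyte = 0.03932 − 9.097 × 10^-3 = 0.03022 mol
From the 1:2 ratio, n(Mg(OH)2) = 1/2 × 0.03022 = 0.01511 mol
mass of Mg(OH)2 = 0.01511 × 58.32 = 0.8812 g

0.8812 g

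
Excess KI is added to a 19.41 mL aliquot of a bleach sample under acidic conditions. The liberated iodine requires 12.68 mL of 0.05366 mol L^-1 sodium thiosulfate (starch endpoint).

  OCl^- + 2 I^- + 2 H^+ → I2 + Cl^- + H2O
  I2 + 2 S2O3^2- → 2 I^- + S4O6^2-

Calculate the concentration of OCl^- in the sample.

n(S2O3^2-) = 0.01268 × 0.05366 = 6.804 × 10^-4 mol
n(I2) = n(S2O3^2-)/2 = 3.402 × 10^-4 mol
n(OCl^-) in the aliquot = 3.402 × 10^-4 mol (1:1 ratio)
[OCl^-] = 3.402 × 10^-4 / 0.01941 = 0.01753 mol/L

0.01753 mol/L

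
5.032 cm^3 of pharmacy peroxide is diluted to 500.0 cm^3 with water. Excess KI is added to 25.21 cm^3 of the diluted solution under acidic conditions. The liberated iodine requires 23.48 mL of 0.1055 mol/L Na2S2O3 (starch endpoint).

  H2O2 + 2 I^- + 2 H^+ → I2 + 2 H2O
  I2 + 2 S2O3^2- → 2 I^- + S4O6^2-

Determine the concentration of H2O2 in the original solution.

4.882 mol/L

n(S2O3^2-) = 0.02348 × 0.1055 = 2.477 × 10^-3 mol
n(I2) = n(S2O3^2-)/2 = 1.239 × 10^-3 mol
n(H2O2) in the aliquot = 1.239 × 10^-3 mol (1:1 ratio)
[H2O2]_dilute = 1.239 × 10^-3 / 0.02521 = 0.04913 mol/L
[H2O2]_original = 0.04913 × 500.0/5.032 = 4.882 mol/L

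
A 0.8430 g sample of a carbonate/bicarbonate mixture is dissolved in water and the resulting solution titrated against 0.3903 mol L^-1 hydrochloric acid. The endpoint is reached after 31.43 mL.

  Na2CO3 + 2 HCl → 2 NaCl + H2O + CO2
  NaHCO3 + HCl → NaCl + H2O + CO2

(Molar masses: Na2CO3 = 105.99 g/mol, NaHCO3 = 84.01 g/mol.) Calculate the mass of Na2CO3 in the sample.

0.3205 g

n(HCl) = 0.03143 × 0.3903 = 0.01227 mol
Let x = n(Na2CO3), y = n(NaHCO3).
Titrant: 2x + 1y = 0.01227;  mass: 105.99x + 84.01y = 0.8430
Solving, x = 3.024 × 10^-3 mol, y = 6.220 × 10^-3 mol
mass of Na2CO3 = 3.024 × 10^-3 × 105.99 = 0.3205 g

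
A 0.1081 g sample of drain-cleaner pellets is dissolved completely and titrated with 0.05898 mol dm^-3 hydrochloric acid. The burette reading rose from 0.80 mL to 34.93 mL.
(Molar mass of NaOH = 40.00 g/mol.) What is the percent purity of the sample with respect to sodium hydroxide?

NaOH + HCl → NaCl + H2O
n(HCl) = 0.03413 L × 0.05898 mol/L = 2.013 × 10^-3 mol
n(NaOH) = 2.013 × 10^-3 mol (1:1 ratio)
mass of NaOH = 2.013 × 10^-3 × 40.00 g/mol = 0.08052 g
% NaOH = 0.08052 / 0.1081 × 100 = 74.49 %

74.49 %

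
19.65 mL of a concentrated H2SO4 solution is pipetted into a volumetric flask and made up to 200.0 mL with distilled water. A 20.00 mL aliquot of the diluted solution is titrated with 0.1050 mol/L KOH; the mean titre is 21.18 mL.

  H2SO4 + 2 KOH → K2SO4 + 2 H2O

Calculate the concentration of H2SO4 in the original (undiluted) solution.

n(KOH) = 0.02118 × 0.1050 = 2.224 × 10^-3 mol
From the 1:2 ratio, n(H2SO4) in the aliquot = 1/2 × 2.224 × 10^-3 = 1.112 × 10^-3 mol
[H2SO4]_dilute = 1.112 × 10^-3 / 0.02000 = 0.05560 mol/L
Dilution factor = 200.0 / 19.65 = 10.18
[H2SO4]_stock = 0.05560 × 10.18 = 0.5659 mol/L

0.5659 mol/L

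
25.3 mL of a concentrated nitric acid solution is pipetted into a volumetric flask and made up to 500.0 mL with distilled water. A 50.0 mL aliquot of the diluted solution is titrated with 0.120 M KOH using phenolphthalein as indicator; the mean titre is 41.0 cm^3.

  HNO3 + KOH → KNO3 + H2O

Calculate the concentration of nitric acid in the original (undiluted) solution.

n(KOH) = 0.0410 × 0.120 = 4.92 × 10^-3 mol
n(HNO3) in the aliquot = 4.92 × 10^-3 mol (1:1 ratio)
[HNO3]_dilute = 4.92 × 10^-3 / 0.0500 = 0.0984 mol/L
Dilution factor = 500.0 / 25.3 = 19.76
[HNO3]_stock = 0.0984 × 19.76 = 1.94 mol/L

1.94 M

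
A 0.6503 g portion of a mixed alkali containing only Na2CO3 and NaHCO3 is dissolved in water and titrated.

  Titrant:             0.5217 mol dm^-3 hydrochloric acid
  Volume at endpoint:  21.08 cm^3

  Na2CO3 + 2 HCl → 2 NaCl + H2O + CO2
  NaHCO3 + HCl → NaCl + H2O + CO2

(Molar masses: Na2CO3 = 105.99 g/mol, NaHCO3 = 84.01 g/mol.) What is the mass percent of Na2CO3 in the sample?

71.89 %

n(HCl) = 0.02108 × 0.5217 = 0.01100 mol
Let x = n(Na2CO3), y = n(NaHCO3).
Titrant: 2x + 1y = 0.01100;  mass: 105.99x + 84.01y = 0.6503
Solving, x = 4.411 × 10^-3 mol, y = 2.176 × 10^-3 mol
mass of Na2CO3 = 4.411 × 10^-3 × 105.99 = 0.4675 g
% Na2CO3 = 0.4675 / 0.6503 × 100 = 71.89 %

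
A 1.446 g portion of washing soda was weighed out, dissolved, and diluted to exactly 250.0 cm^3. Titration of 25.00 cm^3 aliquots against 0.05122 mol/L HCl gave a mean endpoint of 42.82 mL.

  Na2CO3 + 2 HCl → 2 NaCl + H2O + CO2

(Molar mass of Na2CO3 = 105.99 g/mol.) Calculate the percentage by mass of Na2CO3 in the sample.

80.38 %

n(HCl) per titration = 0.04282 × 0.05122 = 2.193 × 10^-3 mol
From the 1:2 ratio, n(Na2CO3) in each aliquot = 1/2 × 2.193 × 10^-3 = 1.097 × 10^-3 mol
n(Na2CO3) in the whole flask = 1.097 × 10^-3 × 250.0/25.00 = 0.01097 mol
mass of Na2CO3 = 0.01097 × 105.99 = 1.162 g
% Na2CO3 = 1.162 / 1.446 × 100 = 80.38 %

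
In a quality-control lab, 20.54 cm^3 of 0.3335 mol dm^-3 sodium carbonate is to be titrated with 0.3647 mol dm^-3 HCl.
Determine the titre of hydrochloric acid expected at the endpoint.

Na2CO3 + 2 HCl → 2 NaCl + H2O + CO2
n(Na2CO3) = 0.02054 L × 0.3335 mol/L = 6.850 × 10^-3 mol
From the 2:1 stoichiometry, n(HCl) = 2/1 × 6.850 × 10^-3 = 0.01370 mol
V(HCl) = 0.01370 mol / 0.3647 mol/L = 0.03757 L = 37.57 mL

37.57 mL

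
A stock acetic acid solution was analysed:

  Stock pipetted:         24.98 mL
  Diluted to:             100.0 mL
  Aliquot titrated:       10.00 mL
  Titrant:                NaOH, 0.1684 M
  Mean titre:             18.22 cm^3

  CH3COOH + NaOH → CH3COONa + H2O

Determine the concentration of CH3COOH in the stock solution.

1.228 M

n(NaOH) = 0.01822 × 0.1684 = 3.068 × 10^-3 mol
n(CH3COOH) in the aliquot = 3.068 × 10^-3 mol (1:1 ratio)
[CH3COOH]_dilute = 3.068 × 10^-3 / 0.01000 = 0.3068 mol/L
Dilution factor = 100.0 / 24.98 = 4.003
[CH3COOH]_stock = 0.3068 × 4.003 = 1.228 mol/L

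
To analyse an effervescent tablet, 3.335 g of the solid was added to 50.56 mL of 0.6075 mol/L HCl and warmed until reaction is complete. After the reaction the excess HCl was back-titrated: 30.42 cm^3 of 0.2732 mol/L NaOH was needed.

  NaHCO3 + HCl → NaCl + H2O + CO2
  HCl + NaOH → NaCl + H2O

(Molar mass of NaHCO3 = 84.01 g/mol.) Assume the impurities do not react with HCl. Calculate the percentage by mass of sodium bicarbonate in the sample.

n(HCl) added = 0.05056 × 0.6075 = 0.03072 mol
n(NaOH) used in back-titration = 0.03042 × 0.2732 = 8.311 × 10^-3 mol
n(HCl) left over = 8.311 × 10^-3 mol (1:1 ratio)
n(HCl) consumed by analyte = 0.03072 − 8.311 × 10^-3 = 0.02240 mol
n(NaHCO3) = 0.02240 mol (1:1 ratio)
mass of NaHCO3 = 0.02240 × 84.01 = 1.882 g
% NaHCO3 = 1.882 / 3.335 × 100 = 56.44 %

56.44 %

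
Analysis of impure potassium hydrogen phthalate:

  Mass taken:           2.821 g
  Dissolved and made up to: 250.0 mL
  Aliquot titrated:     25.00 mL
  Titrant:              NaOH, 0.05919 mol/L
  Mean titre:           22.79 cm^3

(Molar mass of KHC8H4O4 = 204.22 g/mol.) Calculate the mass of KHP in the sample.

KHC8H4O4 + NaOH → KNaC8H4O4 + H2O
n(NaOH) per titration = 0.02279 × 0.05919 = 1.349 × 10^-3 mol
n(KHC8H4O4) in each aliquot = 1.349 × 10^-3 mol (1:1 ratio)
n(KHC8H4O4) in the whole flask = 1.349 × 10^-3 × 250.0/25.00 = 0.01349 mol
mass of KHC8H4O4 = 0.01349 × 204.22 = 2.755 g

2.755 g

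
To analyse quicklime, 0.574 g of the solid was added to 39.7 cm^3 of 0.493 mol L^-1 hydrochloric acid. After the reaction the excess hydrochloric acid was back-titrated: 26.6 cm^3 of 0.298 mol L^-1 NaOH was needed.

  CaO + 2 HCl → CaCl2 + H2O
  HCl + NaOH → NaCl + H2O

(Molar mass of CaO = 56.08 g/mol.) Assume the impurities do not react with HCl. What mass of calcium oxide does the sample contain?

0.327 g

n(HCl) added = 0.0397 × 0.493 = 0.0196 mol
n(NaOH) used in back-titration = 0.0266 × 0.298 = 7.93 × 10^-3 mol
n(HCl) left over = 7.93 × 10^-3 mol (1:1 ratio)
n(HCl) consumed by analyte = 0.0196 − 7.93 × 10^-3 = 0.0116 mol
From the 1:2 ratio, n(CaO) = 1/2 × 0.0116 = 5.82 × 10^-3 mol
mass of CaO = 5.82 × 10^-3 × 56.08 = 0.327 g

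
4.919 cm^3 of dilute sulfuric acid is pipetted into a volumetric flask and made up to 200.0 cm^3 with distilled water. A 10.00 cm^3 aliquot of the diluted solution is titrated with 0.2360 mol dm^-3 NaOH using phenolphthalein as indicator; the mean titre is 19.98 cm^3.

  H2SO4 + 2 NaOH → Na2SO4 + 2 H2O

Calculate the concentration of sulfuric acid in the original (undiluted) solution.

n(NaOH) = 0.01998 × 0.2360 = 4.715 × 10^-3 mol
From the 1:2 ratio, n(H2SO4) in the aliquot = 1/2 × 4.715 × 10^-3 = 2.358 × 10^-3 mol
[H2SO4]_dilute = 2.358 × 10^-3 / 0.01000 = 0.2358 mol/L
Dilution factor = 200.0 / 4.919 = 40.66
[H2SO4]_stock = 0.2358 × 40.66 = 9.586 mol/L

9.586 mol/L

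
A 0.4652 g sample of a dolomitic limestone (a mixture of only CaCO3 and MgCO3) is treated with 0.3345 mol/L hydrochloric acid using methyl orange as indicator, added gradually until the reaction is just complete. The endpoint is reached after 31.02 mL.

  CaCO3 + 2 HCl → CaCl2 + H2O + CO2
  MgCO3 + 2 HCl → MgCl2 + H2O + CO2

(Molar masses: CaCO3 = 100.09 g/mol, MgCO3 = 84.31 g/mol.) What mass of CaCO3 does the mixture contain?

n(HCl) = 0.03102 × 0.3345 = 0.01038 mol
Let x = n(CaCO3), y = n(MgCO3).
Titrant: 2x + 2y = 0.01038;  mass: 100.09x + 84.31y = 0.4652
Solving, x = 1.761 × 10^-3 mol, y = 3.427 × 10^-3 mol
mass of CaCO3 = 1.761 × 10^-3 × 100.09 = 0.1763 g

0.1763 g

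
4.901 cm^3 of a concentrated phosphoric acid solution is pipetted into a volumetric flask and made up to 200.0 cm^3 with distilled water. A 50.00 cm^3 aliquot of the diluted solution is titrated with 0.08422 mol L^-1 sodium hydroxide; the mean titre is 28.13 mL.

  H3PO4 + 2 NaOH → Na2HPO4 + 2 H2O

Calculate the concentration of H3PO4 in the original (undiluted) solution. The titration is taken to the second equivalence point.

n(NaOH) = 0.02813 × 0.08422 = 2.369 × 10^-3 mol
From the 1:2 ratio, n(H3PO4) in the aliquot = 1/2 × 2.369 × 10^-3 = 1.185 × 10^-3 mol
[H3PO4]_dilute = 1.185 × 10^-3 / 0.05000 = 0.02369 mol/L
Dilution factor = 200.0 / 4.901 = 40.81
[H3PO4]_stock = 0.02369 × 40.81 = 0.9668 mol/L

0.9668 mol/L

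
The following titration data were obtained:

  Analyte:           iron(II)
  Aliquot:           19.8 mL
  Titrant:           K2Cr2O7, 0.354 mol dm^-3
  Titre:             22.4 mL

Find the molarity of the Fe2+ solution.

Cr2O7^2- + 6 Fe^2+ + 14 H^+ → 2 Cr^3+ + 6 Fe^3+ + 7 H2O
n(K2Cr2O7) = 0.0224 L × 0.354 mol/L = 7.93 × 10^-3 mol
From the 6:1 mole ratio, n(Fe2+) = 6/1 × 7.93 × 10^-3 = 0.0476 mol
[Fe2+] = 0.0476 mol / 0.0198 L = 2.40 mol/L

2.40 mol/L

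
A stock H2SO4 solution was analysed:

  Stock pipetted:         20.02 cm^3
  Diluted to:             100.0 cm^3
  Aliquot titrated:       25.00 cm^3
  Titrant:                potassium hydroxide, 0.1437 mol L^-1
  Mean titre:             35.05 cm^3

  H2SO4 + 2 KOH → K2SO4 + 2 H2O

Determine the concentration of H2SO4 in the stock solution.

n(KOH) = 0.03505 × 0.1437 = 5.037 × 10^-3 mol
From the 1:2 ratio, n(H2SO4) in the aliquot = 1/2 × 5.037 × 10^-3 = 2.518 × 10^-3 mol
[H2SO4]_dilute = 2.518 × 10^-3 / 0.02500 = 0.1007 mol/L
Dilution factor = 100.0 / 20.02 = 4.995
[H2SO4]_stock = 0.1007 × 4.995 = 0.5032 mol/L

0.5032 mol/L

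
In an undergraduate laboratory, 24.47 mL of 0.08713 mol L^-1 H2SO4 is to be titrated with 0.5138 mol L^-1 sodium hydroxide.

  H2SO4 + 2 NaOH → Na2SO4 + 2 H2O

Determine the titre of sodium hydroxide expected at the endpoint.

n(H2SO4) = 0.02447 L × 0.08713 mol/L = 2.132 × 10^-3 mol
From the 2:1 stoichiometry, n(NaOH) = 2/1 × 2.132 × 10^-3 = 4.264 × 10^-3 mol
V(NaOH) = 4.264 × 10^-3 mol / 0.5138 mol/L = 0.008299 L = 8.299 mL

8.299 mL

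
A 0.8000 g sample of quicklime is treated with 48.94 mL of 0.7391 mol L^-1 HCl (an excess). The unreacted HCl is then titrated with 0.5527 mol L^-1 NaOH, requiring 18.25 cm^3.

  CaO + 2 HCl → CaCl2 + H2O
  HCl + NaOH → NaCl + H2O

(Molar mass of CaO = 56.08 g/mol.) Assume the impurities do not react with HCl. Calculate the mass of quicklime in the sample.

0.7314 g

n(HCl) added = 0.04894 × 0.7391 = 0.03617 mol
n(NaOH) used in back-titration = 0.01825 × 0.5527 = 0.01009 mol
n(HCl) left over = 0.01009 mol (1:1 ratio)
n(HCl) consumed by analyte = 0.03617 − 0.01009 = 0.02608 mol
From the 1:2 ratio, n(CaO) = 1/2 × 0.02608 = 0.01304 mol
mass of CaO = 0.01304 × 56.08 = 0.7314 g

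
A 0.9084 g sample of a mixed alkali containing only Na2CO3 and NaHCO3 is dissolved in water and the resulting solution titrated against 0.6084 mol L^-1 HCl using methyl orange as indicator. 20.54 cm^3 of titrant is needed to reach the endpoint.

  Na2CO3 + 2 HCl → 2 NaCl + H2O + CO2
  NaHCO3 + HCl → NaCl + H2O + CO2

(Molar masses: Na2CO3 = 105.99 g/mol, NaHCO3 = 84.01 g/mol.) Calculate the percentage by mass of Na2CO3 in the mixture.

26.60 %

n(HCl) = 0.02054 × 0.6084 = 0.01250 mol
Let x = n(Na2CO3), y = n(NaHCO3).
Titrant: 2x + 1y = 0.01250;  mass: 105.99x + 84.01y = 0.9084
Solving, x = 2.280 × 10^-3 mol, y = 7.936 × 10^-3 mol
mass of Na2CO3 = 2.280 × 10^-3 × 105.99 = 0.2417 g
% Na2CO3 = 0.2417 / 0.9084 × 100 = 26.60 %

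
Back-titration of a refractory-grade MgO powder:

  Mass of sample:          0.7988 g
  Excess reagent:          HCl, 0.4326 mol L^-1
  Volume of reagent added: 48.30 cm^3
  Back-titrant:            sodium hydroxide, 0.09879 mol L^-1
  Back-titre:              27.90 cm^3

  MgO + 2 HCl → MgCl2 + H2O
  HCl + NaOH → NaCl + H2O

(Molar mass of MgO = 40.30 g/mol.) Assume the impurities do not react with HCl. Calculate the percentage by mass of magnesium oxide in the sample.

45.75 %

n(HCl) added = 0.04830 × 0.4326 = 0.02089 mol
n(NaOH) used in back-titration = 0.02790 × 0.09879 = 2.756 × 10^-3 mol
n(HCl) left over = 2.756 × 10^-3 mol (1:1 ratio)
n(HCl) consumed by analyte = 0.02089 − 2.756 × 10^-3 = 0.01814 mol
From the 1:2 ratio, n(MgO) = 1/2 × 0.01814 = 9.069 × 10^-3 mol
mass of MgO = 9.069 × 10^-3 × 40.30 = 0.3655 g
% MgO = 0.3655 / 0.7988 × 100 = 45.75 %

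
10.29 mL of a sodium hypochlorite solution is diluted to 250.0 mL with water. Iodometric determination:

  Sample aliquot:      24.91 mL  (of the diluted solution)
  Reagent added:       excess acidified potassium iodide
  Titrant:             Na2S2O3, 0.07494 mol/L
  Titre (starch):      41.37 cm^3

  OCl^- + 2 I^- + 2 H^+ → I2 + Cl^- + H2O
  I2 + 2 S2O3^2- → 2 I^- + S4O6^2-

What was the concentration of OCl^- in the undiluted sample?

n(S2O3^2-) = 0.04137 × 0.07494 = 3.100 × 10^-3 mol
n(I2) = n(S2O3^2-)/2 = 1.550 × 10^-3 mol
n(OCl^-) in the aliquot = 1.550 × 10^-3 mol (1:1 ratio)
[OCl^-]_dilute = 1.550 × 10^-3 / 0.02491 = 0.06223 mol/L
[OCl^-]_original = 0.06223 × 250.0/10.29 = 1.512 mol/L

1.512 mol/L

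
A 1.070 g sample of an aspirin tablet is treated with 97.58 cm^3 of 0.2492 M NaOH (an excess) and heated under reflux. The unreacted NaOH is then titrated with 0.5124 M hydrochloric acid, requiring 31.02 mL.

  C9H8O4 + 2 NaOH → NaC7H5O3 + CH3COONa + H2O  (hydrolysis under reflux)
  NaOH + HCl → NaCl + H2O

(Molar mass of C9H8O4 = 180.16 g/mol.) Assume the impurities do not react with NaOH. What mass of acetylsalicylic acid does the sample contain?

n(NaOH) added = 0.09758 × 0.2492 = 0.02432 mol
n(HCl) used in back-titration = 0.03102 × 0.5124 = 0.01589 mol
n(NaOH) left over = 0.01589 mol (1:1 ratio)
n(NaOH) consumed by analyte = 0.02432 − 0.01589 = 8.422 × 10^-3 mol
From the 1:2 ratio, n(C9H8O4) = 1/2 × 8.422 × 10^-3 = 4.211 × 10^-3 mol
mass of C9H8O4 = 4.211 × 10^-3 × 180.16 = 0.7587 g

0.7587 g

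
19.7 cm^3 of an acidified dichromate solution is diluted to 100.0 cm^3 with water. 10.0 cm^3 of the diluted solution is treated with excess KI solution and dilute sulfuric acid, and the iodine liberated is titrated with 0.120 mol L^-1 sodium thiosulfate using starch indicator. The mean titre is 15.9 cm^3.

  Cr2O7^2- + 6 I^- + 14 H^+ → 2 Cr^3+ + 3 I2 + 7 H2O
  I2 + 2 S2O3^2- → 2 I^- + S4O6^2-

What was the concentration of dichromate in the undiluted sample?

0.161 mol/L

n(S2O3^2-) = 0.0159 × 0.120 = 1.91 × 10^-3 mol
n(I2) = n(S2O3^2-)/2 = 9.54 × 10^-4 mol
From the 1:3 ratio, n(Cr2O7^2-) in the aliquot = 1/3 × 9.54 × 10^-4 = 3.18 × 10^-4 mol
[Cr2O7^2-]_dilute = 3.18 × 10^-4 / 0.0100 = 0.0318 mol/L
[Cr2O7^2-]_original = 0.0318 × 100.0/19.7 = 0.161 mol/L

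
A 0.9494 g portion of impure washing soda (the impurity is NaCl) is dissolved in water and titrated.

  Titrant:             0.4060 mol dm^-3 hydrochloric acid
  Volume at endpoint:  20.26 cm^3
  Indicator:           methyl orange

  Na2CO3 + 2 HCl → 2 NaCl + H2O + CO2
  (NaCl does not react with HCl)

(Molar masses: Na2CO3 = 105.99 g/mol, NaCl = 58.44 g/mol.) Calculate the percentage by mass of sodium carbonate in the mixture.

n(HCl) = 0.02026 × 0.4060 = 8.226 × 10^-3 mol
Let x = n(Na2CO3), y = n(NaCl).
Titrant: 2x = 8.226 × 10^-3;  mass: 105.99x + 58.44y = 0.9494
Solving, x = 4.113 × 10^-3 mol, y = 8.787 × 10^-3 mol
mass of Na2CO3 = 4.113 × 10^-3 × 105.99 = 0.4359 g
% Na2CO3 = 0.4359 / 0.9494 × 100 = 45.91 %

45.91 %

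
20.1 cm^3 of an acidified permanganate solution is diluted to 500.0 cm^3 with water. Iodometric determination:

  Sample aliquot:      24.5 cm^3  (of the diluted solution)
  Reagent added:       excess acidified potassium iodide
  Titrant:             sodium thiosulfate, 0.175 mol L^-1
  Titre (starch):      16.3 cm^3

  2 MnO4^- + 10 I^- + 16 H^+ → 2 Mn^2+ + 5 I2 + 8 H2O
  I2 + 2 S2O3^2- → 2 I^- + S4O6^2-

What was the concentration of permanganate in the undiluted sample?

0.579 mol/L

n(S2O3^2-) = 0.0163 × 0.175 = 2.85 × 10^-3 mol
n(I2) = n(S2O3^2-)/2 = 1.43 × 10^-3 mol
From the 2:5 ratio, n(MnO4^-) in the aliquot = 2/5 × 1.43 × 10^-3 = 5.71 × 10^-4 mol
[MnO4^-]_dilute = 5.71 × 10^-4 / 0.0245 = 0.0233 mol/L
[MnO4^-]_original = 0.0233 × 500.0/20.1 = 0.579 mol/L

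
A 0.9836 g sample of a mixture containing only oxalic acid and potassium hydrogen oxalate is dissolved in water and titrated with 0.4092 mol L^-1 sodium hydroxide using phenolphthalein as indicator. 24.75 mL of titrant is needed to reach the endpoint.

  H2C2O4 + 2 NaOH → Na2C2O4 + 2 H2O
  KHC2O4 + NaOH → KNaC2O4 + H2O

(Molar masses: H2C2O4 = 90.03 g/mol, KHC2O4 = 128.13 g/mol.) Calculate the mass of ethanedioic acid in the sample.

0.1701 g

n(NaOH) = 0.02475 × 0.4092 = 0.01013 mol
Let x = n(H2C2O4), y = n(KHC2O4).
Titrant: 2x + 1y = 0.01013;  mass: 90.03x + 128.13y = 0.9836
Solving, x = 1.889 × 10^-3 mol, y = 6.349 × 10^-3 mol
mass of H2C2O4 = 1.889 × 10^-3 × 90.03 = 0.1701 g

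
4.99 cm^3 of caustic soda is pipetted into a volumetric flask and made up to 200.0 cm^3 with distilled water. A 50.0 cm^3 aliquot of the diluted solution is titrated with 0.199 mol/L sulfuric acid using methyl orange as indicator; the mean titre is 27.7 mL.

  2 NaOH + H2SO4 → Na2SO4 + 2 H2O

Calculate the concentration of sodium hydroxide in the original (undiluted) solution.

8.84 mol/L

n(H2SO4) = 0.0277 × 0.199 = 5.51 × 10^-3 mol
From the 2:1 ratio, n(NaOH) in the aliquot = 2/1 × 5.51 × 10^-3 = 0.0110 mol
[NaOH]_dilute = 0.0110 / 0.0500 = 0.220 mol/L
Dilution factor = 200.0 / 4.99 = 40.08
[NaOH]_stock = 0.220 × 40.08 = 8.84 mol/L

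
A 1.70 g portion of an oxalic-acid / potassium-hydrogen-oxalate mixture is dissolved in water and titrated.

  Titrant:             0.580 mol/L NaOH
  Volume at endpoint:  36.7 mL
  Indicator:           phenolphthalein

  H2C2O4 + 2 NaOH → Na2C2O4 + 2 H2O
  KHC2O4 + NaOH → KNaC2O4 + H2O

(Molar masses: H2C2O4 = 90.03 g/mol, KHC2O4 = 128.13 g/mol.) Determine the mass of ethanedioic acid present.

n(NaOH) = 0.0367 × 0.580 = 0.0213 mol
Let x = n(H2C2O4), y = n(KHC2O4).
Titrant: 2x + 1y = 0.0213;  mass: 90.03x + 128.13y = 1.70
Solving, x = 6.18 × 10^-3 mol, y = 8.93 × 10^-3 mol
mass of H2C2O4 = 6.18 × 10^-3 × 90.03 = 0.556 g

0.556 g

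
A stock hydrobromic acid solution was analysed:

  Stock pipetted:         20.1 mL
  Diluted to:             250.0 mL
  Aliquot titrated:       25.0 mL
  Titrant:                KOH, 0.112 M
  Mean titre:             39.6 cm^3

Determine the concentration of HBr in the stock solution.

2.21 M

HBr + KOH → KBr + H2O
n(KOH) = 0.0396 × 0.112 = 4.44 × 10^-3 mol
n(HBr) in the aliquot = 4.44 × 10^-3 mol (1:1 ratio)
[HBr]_dilute = 4.44 × 10^-3 / 0.0250 = 0.177 mol/L
Dilution factor = 250.0 / 20.1 = 12.44
[HBr]_stock = 0.177 × 12.44 = 2.21 mol/L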